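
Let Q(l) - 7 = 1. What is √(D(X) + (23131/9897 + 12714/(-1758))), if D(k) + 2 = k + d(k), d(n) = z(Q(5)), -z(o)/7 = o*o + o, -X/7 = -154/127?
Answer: 2*I*√17035122917979542082/368277267 ≈ 22.414*I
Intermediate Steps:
Q(l) = 8 (Q(l) = 7 + 1 = 8)
X = 1078/127 (X = -(-1078)/127 = -7*(-154/127) = 1078/127 ≈ 8.4882)
z(o) = -7*o - 7*o² (z(o) = -7*(o*o + o) = -7*(o² + o) = -7*(o + o²) = -7*o - 7*o²)
d(n) = -504 (d(n) = -7*8*(1 + 8) = -7*8*9 = -504)
D(k) = -506 + k (D(k) = -2 + (k - 504) = -2 + (-504 + k) = -506 + k)
√(D(X) + (23131/9897 + 12714/(-1758))) = √((-506 + 1078/127) + (23131/9897 + 12714/(-1758))) = √(-63184/127 + (23131*(1/9897) + 12714*(-1/1758))) = √(-63184/127 + (23131/9897 - 2119/293)) = √(-63184/127 - 14194360/2899821) = √(-185024973784/368277267) = 2*I*√17035122917979542082/368277267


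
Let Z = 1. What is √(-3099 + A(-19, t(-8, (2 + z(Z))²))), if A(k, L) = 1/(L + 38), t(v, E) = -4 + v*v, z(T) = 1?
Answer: I*√607402/14 ≈ 55.669*I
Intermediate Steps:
t(v, E) = -4 + v²
A(k, L) = 1/(38 + L)
√(-3099 + A(-19, t(-8, (2 + z(Z))²))) = √(-3099 + 1/(38 + (-4 + (-8)²))) = √(-3099 + 1/(38 + (-4 + 64))) = √(-3099 + 1/(38 + 60)) = √(-3099 + 1/98) = √(-303701/98) = I*√607402/14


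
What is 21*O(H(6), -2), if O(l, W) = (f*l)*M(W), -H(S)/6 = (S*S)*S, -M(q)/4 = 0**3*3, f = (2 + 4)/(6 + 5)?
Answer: 0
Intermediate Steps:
f = 6/11 ≈ 0.54545
M(q) = 0 (M(q) = -4*0**3*3 = -0*3 = -4*0 = 0)
H(S) = -6*S**3 (H(S) = -6*S*S*S = -6*S**2*S = -6*S**3)
O(l, W) = 0 (O(l, W) = (6*l/11)*0 = 0)
21*O(H(6), -2) = 21*0 = 0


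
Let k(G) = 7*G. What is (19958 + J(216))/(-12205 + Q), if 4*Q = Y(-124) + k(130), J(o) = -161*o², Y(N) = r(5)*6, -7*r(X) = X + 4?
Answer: 26220803/41928 ≈ 625.38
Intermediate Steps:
r(X) = -4/7 - X/7 (r(X) = -(X + 4)/7 = -(4 + X)/7 = -4/7 - X/7)
Y(N) = -54/7 (Y(N) = (-4/7 - ⅐*5)*6 = (-4/7 - 5/7)*6 = -9/7*6 = -54/7)
Q = 1579/7 (Q = (-54/7 + 7*130)/4 = (-54/7 + 910)/4 = (¼)*(6316/7) = 1579/7 ≈ 225.57)
(19958 + J(216))/(-12205 + Q) = (19958 - 161*216²)/(-12205 + 1579/7) = (19958 - 161*46656)/(-83856/7) = (19958 - 7511616)*(-7/83856) = -7491658*(-7/83856) = 26220803/41928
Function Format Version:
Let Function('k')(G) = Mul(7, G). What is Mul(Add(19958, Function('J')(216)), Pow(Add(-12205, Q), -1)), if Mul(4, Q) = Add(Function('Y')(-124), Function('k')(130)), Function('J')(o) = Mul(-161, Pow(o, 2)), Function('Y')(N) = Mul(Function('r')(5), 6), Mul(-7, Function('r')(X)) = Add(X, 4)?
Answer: Rational(26220803, 41928) ≈ 625.38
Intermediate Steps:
Function('r')(X) = Add(Rational(-4, 7), Mul(Rational(-1, 7), X)) (Function('r')(X) = Mul(Rational(-1, 7), Add(X, 4)) = Mul(Rational(-1, 7), Add(4, X)) = Add(Rational(-4, 7), Mul(Rational(-1, 7), X)))
Function('Y')(N) = Rational(-54, 7) (Function('Y')(N) = Mul(Add(Rational(-4, 7), Mul(Rational(-1, 7), 5)), 6) = Mul(Add(Rational(-4, 7), Rational(-5, 7)), 6) = Mul(Rational(-9, 7), 6) = Rational(-54, 7))
Q = Rational(1579, 7) (Q = Mul(Rational(1, 4), Add(Rational(-54, 7), Mul(7, 130))) = Mul(Rational(1, 4), Add(Rational(-54, 7), 910)) = Mul(Rational(1, 4), Rational(6316, 7)) = Rational(1579, 7) ≈ 225.57)
Mul(Add(19958, Function('J')(216)), Pow(Add(-12205, Q), -1)) = Mul(Add(19958, Mul(-161, Pow(216, 2))), Pow(Add(-12205, Rational(1579, 7)), -1)) = Mul(Add(19958, Mul(-161, 46656)), Pow(Rational(-83856, 7), -1)) = Mul(Add(19958, -7511616), Rational(-7, 83856)) = Mul(-7491658, Rational(-7, 83856)) = Rational(26220803, 41928)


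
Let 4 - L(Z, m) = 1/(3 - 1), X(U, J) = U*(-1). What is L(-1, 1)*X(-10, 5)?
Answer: 35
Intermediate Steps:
X(U, J) = -U
L(Z, m) = 7/2 (L(Z, m) = 4 - 1/(3 - 1) = 4 - 1/2 = 7/2)
L(-1, 1)*X(-10, 5) = 7*(-1*(-10))/2 = (7/2)*10 = 35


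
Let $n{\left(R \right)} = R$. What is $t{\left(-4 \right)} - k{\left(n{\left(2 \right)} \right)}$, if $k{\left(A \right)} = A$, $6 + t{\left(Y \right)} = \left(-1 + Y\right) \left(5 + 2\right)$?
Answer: $-43$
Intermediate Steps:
$t{\left(Y \right)} = -13 + 7 Y$ ($t{\left(Y \right)} = -6 + \left(-1 + Y\right) \left(5 + 2\right) = -6 + \left(-1 + Y\right) 7 = -6 + \left(-7 + 7 Y\right) = -13 + 7 Y$)
$t{\left(-4 \right)} - k{\left(n{\left(2 \right)} \right)} = \left(-13 + 7 \left(-4\right)\right) - 2 = \left(-13 - 28\right) - 2 = -41 - 2 = -43$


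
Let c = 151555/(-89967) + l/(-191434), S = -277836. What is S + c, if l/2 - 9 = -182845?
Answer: -2392547024525927/8611371339 ≈ -2.7784e+5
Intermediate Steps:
l = -365672 (l = 18 + 2*(-182845) = 18 - 365690 = -365672)
c = 1942816477/8611371339 (c = 151555/(-89967) - 365672/(-191434) = 151555*(-1/89967) - 365672*(-1/191434) = -151555/89967 + 182836/95717 = 1942816477/8611371339 ≈ 0.22561)
S + c = -277836 + 1942816477/8611371339 = -2392547024525927/8611371339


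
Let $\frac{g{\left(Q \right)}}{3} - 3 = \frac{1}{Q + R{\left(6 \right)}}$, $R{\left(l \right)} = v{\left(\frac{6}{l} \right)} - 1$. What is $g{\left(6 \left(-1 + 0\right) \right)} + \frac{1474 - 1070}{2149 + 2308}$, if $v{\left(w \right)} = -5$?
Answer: $\frac{157611}{17828} \approx 8.8406$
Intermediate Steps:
$R{\left(l \right)} = -6$ ($R{\left(l \right)} = -5 - 1 = -6$)
$g{\left(Q \right)} = 9 + \frac{3}{-6 + Q}$ ($g{\left(Q \right)} = 9 + \frac{3}{Q - 6} = 9 + \frac{3}{-6 + Q}$)
$g{\left(6 \left(-1 + 0\right) \right)} + \frac{1474 - 1070}{2149 + 2308} = \frac{3 \left(-17 + 3 \cdot 6 \left(-1 + 0\right)\right)}{-6 + 6 \left(-1 + 0\right)} + \frac{1474 - 1070}{2149 + 2308} = \frac{3 \left(-17 + 3 \cdot 6 \left(-1\right)\right)}{-6 + 6 \left(-1\right)} + \frac{404}{4457} = \frac{3 \left(-17 + 3 \left(-6\right)\right)}{-6 - 6} + 404 \cdot \frac{1}{4457} = \frac{3 \left(-17 - 18\right)}{-12} + \frac{404}{4457} = 3 \left(- \frac{1}{12}\right) \left(-35\right) + \frac{404}{4457} = \frac{35}{4} + \frac{404}{4457} = \frac{157611}{17828}$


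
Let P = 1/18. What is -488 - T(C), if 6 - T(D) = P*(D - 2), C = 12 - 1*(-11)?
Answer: -2957/6 ≈ -492.83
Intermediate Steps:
C = 23 (C = 12 + 11 = 23)
P = 1/18 ≈ 0.055556
T(D) = 55/9 - D/18 (T(D) = 6 - (D - 2)/18 = 6 - (-2 + D)/18 = 6 - (-1/9 + D/18) = 6 + (1/9 - D/18) = 55/9 - D/18)
-488 - T(C) = -488 - (55/9 - 1/18*23) = -488 - (55/9 - 23/18) = -488 - 1*29/6 = -488 - 29/6 = -2957/6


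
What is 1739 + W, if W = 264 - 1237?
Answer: 766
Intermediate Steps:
W = -973
1739 + W = 1739 - 973 = 766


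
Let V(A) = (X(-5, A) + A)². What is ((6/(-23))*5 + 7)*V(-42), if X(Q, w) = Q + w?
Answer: 1037651/23 ≈ 45115.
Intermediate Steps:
V(A) = (-5 + 2*A)² (V(A) = ((-5 + A) + A)² = (-5 + 2*A)²)
((6/(-23))*5 + 7)*V(-42) = ((6/(-23))*5 + 7)*(-5 + 2*(-42))² = ((6*(-1/23))*5 + 7)*(-5 - 84)² = (-6/23*5 + 7)*(-89)² = (-30/23 + 7)*7921 = (131/23)*7921 = 1037651/23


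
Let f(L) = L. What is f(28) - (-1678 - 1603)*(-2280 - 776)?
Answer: -10026708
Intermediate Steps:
f(28) - (-1678 - 1603)*(-2280 - 776) = 28 - (-1678 - 1603)*(-2280 - 776) = 28 - (-3281)*(-3056) = 28 - 1*10026736 = 28 - 10026736 = -10026708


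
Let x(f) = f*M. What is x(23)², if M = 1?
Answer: 529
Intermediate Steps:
x(f) = f (x(f) = f*1 = f)
x(23)² = 23² = 529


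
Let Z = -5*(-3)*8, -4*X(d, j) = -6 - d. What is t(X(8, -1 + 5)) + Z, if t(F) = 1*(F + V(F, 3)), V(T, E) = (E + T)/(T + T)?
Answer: 871/7 ≈ 124.43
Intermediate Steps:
V(T, E) = (E + T)/(2*T) (V(T, E) = (E + T)/((2*T)) = (E + T)*(1/(2*T)) = (E + T)/(2*T))
X(d, j) = 3/2 + d/4 (X(d, j) = -(-6 - d)/4 = 3/2 + d/4)
t(F) = F + (3 + F)/(2*F) (t(F) = 1*(F + (3 + F)/(2*F)) = F + (3 + F)/(2*F))
Z = 120 (Z = 15*8 = 120)
t(X(8, -1 + 5)) + Z = (½ + (3/2 + (¼)*8) + 3/(2*(3/2 + (¼)*8))) + 120 = (½ + (3/2 + 2) + 3/(2*(3/2 + 2))) + 120 = (½ + 7/2 + 3/(2*(7/2))) + 120 = (½ + 7/2 + (3/2)*(2/7)) + 120 = (½ + 7/2 + 3/7) + 120 = 31/7 + 120 = 871/7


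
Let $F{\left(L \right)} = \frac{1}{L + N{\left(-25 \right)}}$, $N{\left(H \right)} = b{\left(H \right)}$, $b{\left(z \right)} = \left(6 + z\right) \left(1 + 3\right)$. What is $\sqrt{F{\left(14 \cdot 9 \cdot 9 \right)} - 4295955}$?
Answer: $\frac{i \sqrt{9090240778}}{46} \approx 2072.7 i$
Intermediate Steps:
$b{\left(z \right)} = 24 + 4 z$ ($b{\left(z \right)} = \left(6 + z\right) 4 = 24 + 4 z$)
$N{\left(H \right)} = 24 + 4 H$
$F{\left(L \right)} = \frac{1}{-76 + L}$ ($F{\left(L \right)} = \frac{1}{L + \left(24 + 4 \left(-25\right)\right)} = \frac{1}{L + \left(24 - 100\right)} = \frac{1}{L - 76} = \frac{1}{-76 + L}$)
$\sqrt{F{\left(14 \cdot 9 \cdot 9 \right)} - 4295955} = \sqrt{\frac{1}{-76 + 14 \cdot 9 \cdot 9} - 4295955} = \sqrt{\frac{1}{-76 + 126 \cdot 9} - 4295955} = \sqrt{\frac{1}{-76 + 1134} - 4295955} = \sqrt{\frac{1}{1058} - 4295955} = \sqrt{- \frac{4545120389}{1058}} = \frac{i \sqrt{9090240778}}{46}$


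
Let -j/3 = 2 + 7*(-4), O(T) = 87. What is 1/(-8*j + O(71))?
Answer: -1/537 ≈ -0.0018622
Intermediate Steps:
j = 78 (j = -3*(2 + 7*(-4)) = -3*(2 - 28) = -3*(-26) = 78)
1/(-8*j + O(71)) = 1/(-8*78 + 87) = 1/(-624 + 87) = 1/(-537) = -1/537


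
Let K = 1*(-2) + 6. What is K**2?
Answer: 16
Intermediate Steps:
K = 4 (K = -2 + 6 = 4)
K**2 = 4**2 = 16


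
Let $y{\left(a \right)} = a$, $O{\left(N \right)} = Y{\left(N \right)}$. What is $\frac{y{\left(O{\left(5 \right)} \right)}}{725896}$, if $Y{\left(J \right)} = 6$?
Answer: $\frac{3}{362948} \approx 8.2656 \cdot 10^{-6}$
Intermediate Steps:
$O{\left(N \right)} = 6$
$\frac{y{\left(O{\left(5 \right)} \right)}}{725896} = \frac{6}{725896} = 6 \cdot \frac{1}{725896} = \frac{3}{362948}$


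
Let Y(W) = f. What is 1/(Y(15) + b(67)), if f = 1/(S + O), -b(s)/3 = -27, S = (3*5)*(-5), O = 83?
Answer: 8/649 ≈ 0.012327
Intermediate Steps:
S = -75 (S = 15*(-5) = -75)
b(s) = 81 (b(s) = -3*(-27) = 81)
f = ⅛ (f = 1/(-75 + 83) = 1/8 = ⅛ ≈ 0.12500)
Y(W) = ⅛
1/(Y(15) + b(67)) = 1/(⅛ + 81) = 1/(649/8) = 8/649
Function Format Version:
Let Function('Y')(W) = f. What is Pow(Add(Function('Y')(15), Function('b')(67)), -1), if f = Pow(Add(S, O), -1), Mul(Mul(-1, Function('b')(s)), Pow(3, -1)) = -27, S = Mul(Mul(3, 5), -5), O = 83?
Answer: Rational(8, 649) ≈ 0.012327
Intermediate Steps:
S = -75 (S = Mul(15, -5) = -75)
Function('b')(s) = 81 (Function('b')(s) = Mul(-3, -27) = 81)
f = Rational(1, 8) (f = Pow(Add(-75, 83), -1) = Pow(8, -1) = Rational(1, 8) ≈ 0.12500)
Function('Y')(W) = Rational(1, 8)
Pow(Add(Function('Y')(15), Function('b')(67)), -1) = Pow(Add(Rational(1, 8), 81), -1) = Pow(Rational(649, 8), -1) = Rational(8, 649)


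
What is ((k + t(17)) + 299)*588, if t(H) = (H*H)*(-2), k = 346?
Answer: 39396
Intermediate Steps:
t(H) = -2*H**2 (t(H) = H**2*(-2) = -2*H**2)
((k + t(17)) + 299)*588 = ((346 - 2*17**2) + 299)*588 = ((346 - 2*289) + 299)*588 = ((346 - 578) + 299)*588 = (-232 + 299)*588 = 67*588 = 39396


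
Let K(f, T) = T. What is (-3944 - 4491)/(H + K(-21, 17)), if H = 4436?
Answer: -8435/4453 ≈ -1.8942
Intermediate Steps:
(-3944 - 4491)/(H + K(-21, 17)) = (-3944 - 4491)/(4436 + 17) = -8435/4453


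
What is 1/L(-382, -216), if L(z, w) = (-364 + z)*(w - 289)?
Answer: 1/376730 ≈ 2.6544e-6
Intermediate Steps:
L(z, w) = (-364 + z)*(-289 + w)
1/L(-382, -216) = 1/(105196 - 364*(-216) - 289*(-382) - 216*(-382)) = 1/(105196 + 78624 + 110398 + 82512) = 1/376730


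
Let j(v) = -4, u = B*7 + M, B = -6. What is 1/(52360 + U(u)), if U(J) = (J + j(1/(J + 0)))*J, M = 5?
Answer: 1/53877 ≈ 1.8561e-5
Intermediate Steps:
u = -37 (u = -6*7 + 5 = -42 + 5 = -37)
U(J) = J*(-4 + J) (U(J) = (J - 4)*J = (-4 + J)*J = J*(-4 + J))
1/(52360 + U(u)) = 1/(52360 - 37*(-4 - 37)) = 1/(52360 - 37*(-41)) = 1/(52360 + 1517) = 1/53877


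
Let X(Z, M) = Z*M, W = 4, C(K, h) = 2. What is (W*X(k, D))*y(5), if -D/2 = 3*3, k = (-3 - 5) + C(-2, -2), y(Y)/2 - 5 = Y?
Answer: 8640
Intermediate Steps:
y(Y) = 10 + 2*Y
k = -6 (k = (-3 - 5) + 2 = -8 + 2 = -6)
D = -18 (D = -6*3 = -2*9 = -18)
X(Z, M) = M*Z
(W*X(k, D))*y(5) = (4*(-18*(-6)))*(10 + 2*5) = (4*108)*(10 + 10) = 432*20 = 8640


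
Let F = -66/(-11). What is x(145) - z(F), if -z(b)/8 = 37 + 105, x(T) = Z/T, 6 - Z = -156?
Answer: 164882/145 ≈ 1137.1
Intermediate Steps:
F = 6 (F = -66*(-1/11) = 6)
Z = 162 (Z = 6 - 1*(-156) = 6 + 156 = 162)
x(T) = 162/T
z(b) = -1136 (z(b) = -8*(37 + 105) = -8*142 = -1136)
x(145) - z(F) = 162/145 - 1*(-1136) = 162*(1/145) + 1136 = 162/145 + 1136 = 164882/145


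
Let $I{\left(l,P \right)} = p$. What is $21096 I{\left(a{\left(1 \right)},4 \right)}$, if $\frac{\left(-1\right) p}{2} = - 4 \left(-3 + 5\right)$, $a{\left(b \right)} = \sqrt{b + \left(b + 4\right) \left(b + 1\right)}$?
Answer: $337536$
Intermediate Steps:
$a{\left(b \right)} = \sqrt{b + \left(1 + b\right) \left(4 + b\right)}$ ($a{\left(b \right)} = \sqrt{b + \left(4 + b\right) \left(1 + b\right)} = \sqrt{b + \left(1 + b\right) \left(4 + b\right)}$)
$p = 16$ ($p = - 2 \left(- 4 \left(-3 + 5\right)\right) = - 2 \left(\left(-4\right) 2\right) = \left(-2\right) \left(-8\right) = 16$)
$I{\left(l,P \right)} = 16$
$21096 I{\left(a{\left(1 \right)},4 \right)} = 21096 \cdot 16 = 337536$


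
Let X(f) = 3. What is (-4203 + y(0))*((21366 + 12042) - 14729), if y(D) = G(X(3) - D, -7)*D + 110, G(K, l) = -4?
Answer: -76453147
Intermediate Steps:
y(D) = 110 - 4*D (y(D) = -4*D + 110 = 110 - 4*D)
(-4203 + y(0))*((21366 + 12042) - 14729) = (-4203 + (110 - 4*0))*((21366 + 12042) - 14729) = (-4203 + (110 + 0))*(33408 - 14729) = (-4203 + 110)*18679 = -4093*18679 = -76453147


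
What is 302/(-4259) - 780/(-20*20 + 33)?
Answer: 3211186/1563053 ≈ 2.0544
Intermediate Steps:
302/(-4259) - 780/(-20*20 + 33) = 302*(-1/4259) - 780/(-400 + 33) = -302/4259 - 780/(-367) = -302/4259 - 780*(-1/367) = -302/4259 + 780/367 = 3211186/1563053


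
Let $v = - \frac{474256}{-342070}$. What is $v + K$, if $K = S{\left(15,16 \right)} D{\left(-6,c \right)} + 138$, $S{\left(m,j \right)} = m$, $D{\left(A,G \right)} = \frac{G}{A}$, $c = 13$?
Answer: $\frac{36562641}{342070} \approx 106.89$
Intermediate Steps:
$K = \frac{211}{2}$ ($K = 15 \frac{13}{-6} + 138 = 15 \cdot 13 \left(- \frac{1}{6}\right) + 138 = 15 \left(- \frac{13}{6}\right) + 138 = - \frac{65}{2} + 138 = \frac{211}{2} \approx 105.5$)
$v = \frac{237128}{171035}$ ($v = \left(-474256\right) \left(- \frac{1}{342070}\right) = \frac{237128}{171035} \approx 1.3864$)
$v + K = \frac{237128}{171035} + \frac{211}{2} = \frac{36562641}{342070}$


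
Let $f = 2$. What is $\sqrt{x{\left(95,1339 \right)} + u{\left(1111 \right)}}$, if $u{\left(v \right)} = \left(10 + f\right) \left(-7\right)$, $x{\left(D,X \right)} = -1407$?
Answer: $i \sqrt{1491} \approx 38.613 i$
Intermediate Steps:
$u{\left(v \right)} = -84$ ($u{\left(v \right)} = \left(10 + 2\right) \left(-7\right) = 12 \left(-7\right) = -84$)
$\sqrt{x{\left(95,1339 \right)} + u{\left(1111 \right)}} = \sqrt{-1407 - 84} = \sqrt{-1491} = i \sqrt{1491}$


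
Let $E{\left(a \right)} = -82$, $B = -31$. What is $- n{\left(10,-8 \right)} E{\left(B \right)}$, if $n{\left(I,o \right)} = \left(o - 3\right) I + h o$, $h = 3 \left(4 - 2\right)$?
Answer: $-12956$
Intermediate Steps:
$h = 6$ ($h = 3 \cdot 2 = 6$)
$n{\left(I,o \right)} = 6 o + I \left(-3 + o\right)$ ($n{\left(I,o \right)} = \left(o - 3\right) I + 6 o = \left(-3 + o\right) I + 6 o = I \left(-3 + o\right) + 6 o = 6 o + I \left(-3 + o\right)$)
$- n{\left(10,-8 \right)} E{\left(B \right)} = - (\left(-3\right) 10 + 6 \left(-8\right) + 10 \left(-8\right)) \left(-82\right) = - (-30 - 48 - 80) \left(-82\right) = \left(-1\right) \left(-158\right) \left(-82\right) = 158 \left(-82\right) = -12956$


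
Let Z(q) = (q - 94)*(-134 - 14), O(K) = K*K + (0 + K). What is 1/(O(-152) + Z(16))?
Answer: 1/34496 ≈ 2.8989e-5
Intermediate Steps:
O(K) = K + K² (O(K) = K² + K = K + K²)
Z(q) = 13912 - 148*q (Z(q) = (-94 + q)*(-148) = 13912 - 148*q)
1/(O(-152) + Z(16)) = 1/(-152*(1 - 152) + (13912 - 148*16)) = 1/(-152*(-151) + (13912 - 2368)) = 1/(22952 + 11544) = 1/34496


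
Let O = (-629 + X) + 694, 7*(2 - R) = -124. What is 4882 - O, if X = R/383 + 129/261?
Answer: 1123423510/233247 ≈ 4816.5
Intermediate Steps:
R = 138/7 (R = 2 - ⅐*(-124) = 2 + 124/7 = 138/7 ≈ 19.714)
X = 127289/233247 (X = (138/7)/383 + 129/261 = (138/7)*(1/383) + 129*(1/261) = 138/2681 + 43/87 = 127289/233247 ≈ 0.54573)
O = 15288344/233247 (O = (-629 + 127289/233247) + 694 = -146585074/233247 + 694 = 15288344/233247 ≈ 65.546)
4882 - O = 4882 - 1*15288344/233247 = 4882 - 15288344/233247 = 1123423510/233247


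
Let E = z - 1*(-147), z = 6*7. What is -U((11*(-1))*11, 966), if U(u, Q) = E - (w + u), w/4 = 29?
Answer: -194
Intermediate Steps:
w = 116 (w = 4*29 = 116)
z = 42
E = 189 (E = 42 - 1*(-147) = 42 + 147 = 189)
U(u, Q) = 73 - u (U(u, Q) = 189 - (116 + u) = 189 + (-116 - u) = 73 - u)
-U((11*(-1))*11, 966) = -(73 - 11*(-1)*11) = -(73 - (-11)*11) = -(73 - 1*(-121)) = -(73 + 121) = -1*194 = -194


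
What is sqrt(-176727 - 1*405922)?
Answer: I*sqrt(582649) ≈ 763.31*I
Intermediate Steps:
sqrt(-176727 - 1*405922) = sqrt(-176727 - 405922) = sqrt(-582649) = I*sqrt(582649)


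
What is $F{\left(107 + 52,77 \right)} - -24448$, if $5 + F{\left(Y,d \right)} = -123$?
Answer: $24320$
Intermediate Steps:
$F{\left(Y,d \right)} = -128$ ($F{\left(Y,d \right)} = -5 - 123 = -128$)
$F{\left(107 + 52,77 \right)} - -24448 = -128 - -24448 = -128 + 24448 = 24320$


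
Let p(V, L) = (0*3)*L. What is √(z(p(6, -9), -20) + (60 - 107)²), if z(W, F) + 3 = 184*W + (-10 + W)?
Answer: 6*√61 ≈ 46.862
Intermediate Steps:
p(V, L) = 0 (p(V, L) = 0*L = 0)
z(W, F) = -13 + 185*W (z(W, F) = -3 + (184*W + (-10 + W)) = -3 + (-10 + 185*W) = -13 + 185*W)
√(z(p(6, -9), -20) + (60 - 107)²) = √((-13 + 185*0) + (60 - 107)²) = √((-13 + 0) + (-47)²) = √(-13 + 2209) = √2196 = 6*√61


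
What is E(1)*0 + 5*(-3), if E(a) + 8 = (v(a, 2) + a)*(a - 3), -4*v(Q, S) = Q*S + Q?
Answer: -15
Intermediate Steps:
v(Q, S) = -Q/4 - Q*S/4 (v(Q, S) = -(Q*S + Q)/4 = -(Q + Q*S)/4 = -Q/4 - Q*S/4)
E(a) = -8 + a*(-3 + a)/4 (E(a) = -8 + (-a*(1 + 2)/4 + a)*(a - 3) = -8 + (-¼*a*3 + a)*(-3 + a) = -8 + (-3*a/4 + a)*(-3 + a) = -8 + (a/4)*(-3 + a) = -8 + a*(-3 + a)/4)
E(1)*0 + 5*(-3) = (-8 - ¾*1 + (¼)*1²)*0 + 5*(-3) = (-8 - ¾ + (¼)*1)*0 - 15 = (-8 - ¾ + ¼)*0 - 15 = -17/2*0 - 15 = 0 - 15 = -15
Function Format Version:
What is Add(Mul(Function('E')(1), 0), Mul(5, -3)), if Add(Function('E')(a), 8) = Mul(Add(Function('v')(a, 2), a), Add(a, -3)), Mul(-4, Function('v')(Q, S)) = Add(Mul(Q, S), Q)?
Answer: -15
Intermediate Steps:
Function('v')(Q, S) = Add(Mul(Rational(-1, 4), Q), Mul(Rational(-1, 4), Q, S)) (Function('v')(Q, S) = Mul(Rational(-1, 4), Add(Mul(Q, S), Q)) = Mul(Rational(-1, 4), Add(Q, Mul(Q, S))) = Add(Mul(Rational(-1, 4), Q), Mul(Rational(-1, 4), Q, S)))
Function('E')(a) = Add(-8, Mul(Rational(1, 4), a, Add(-3, a))) (Function('E')(a) = Add(-8, Mul(Add(Mul(Rational(-1, 4), a, Add(1, 2)), a), Add(a, -3))) = Add(-8, Mul(Add(Mul(Rational(-1, 4), a, 3), a), Add(-3, a))) = Add(-8, Mul(Add(Mul(Rational(-3, 4), a), a), Add(-3, a))) = Add(-8, Mul(Mul(Rational(1, 4), a), Add(-3, a))) = Add(-8, Mul(Rational(1, 4), a, Add(-3, a))))
Add(Mul(Function('E')(1), 0), Mul(5, -3)) = Add(Mul(Add(-8, Mul(Rational(-3, 4), 1), Mul(Rational(1, 4), Pow(1, 2))), 0), Mul(5, -3)) = Add(Mul(Add(-8, Rational(-3, 4), Mul(Rational(1, 4), 1)), 0), -15) = Add(Mul(Add(-8, Rational(-3, 4), Rational(1, 4)), 0), -15) = Add(Mul(Rational(-17, 2), 0), -15) = Add(0, -15) = -15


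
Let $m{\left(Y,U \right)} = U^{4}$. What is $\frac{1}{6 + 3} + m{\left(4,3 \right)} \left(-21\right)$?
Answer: $- \frac{15308}{9} \approx -1700.9$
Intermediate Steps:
$\frac{1}{6 + 3} + m{\left(4,3 \right)} \left(-21\right) = \frac{1}{6 + 3} + 3^{4} \left(-21\right) = \frac{1}{9} + 81 \left(-21\right) = \frac{1}{9} - 1701 = - \frac{15308}{9}$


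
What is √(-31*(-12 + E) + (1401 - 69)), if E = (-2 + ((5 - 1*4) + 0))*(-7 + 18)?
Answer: √2045 ≈ 45.222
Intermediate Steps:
E = -11 (E = (-2 + ((5 - 4) + 0))*11 = (-2 + (1 + 0))*11 = (-2 + 1)*11 = -1*11 = -11)
√(-31*(-12 + E) + (1401 - 69)) = √(-31*(-12 - 11) + (1401 - 69)) = √(-31*(-23) + 1332) = √(713 + 1332) = √2045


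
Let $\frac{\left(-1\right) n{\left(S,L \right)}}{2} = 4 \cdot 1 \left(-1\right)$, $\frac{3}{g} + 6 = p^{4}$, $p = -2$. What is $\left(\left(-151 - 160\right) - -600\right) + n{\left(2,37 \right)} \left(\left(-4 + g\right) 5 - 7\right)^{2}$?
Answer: $5491$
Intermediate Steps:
$g = \frac{3}{10}$ ($g = \frac{3}{-6 + \left(-2\right)^{4}} = \frac{3}{-6 + 16} = \frac{3}{10} \approx 0.3$)
$n{\left(S,L \right)} = 8$ ($n{\left(S,L \right)} = - 2 \cdot 4 \cdot 1 \left(-1\right) = - 2 \cdot 4 \left(-1\right) = \left(-2\right) \left(-4\right) = 8$)
$\left(\left(-151 - 160\right) - -600\right) + n{\left(2,37 \right)} \left(\left(-4 + g\right) 5 - 7\right)^{2} = \left(\left(-151 - 160\right) - -600\right) + 8 \left(\left(-4 + \frac{3}{10}\right) 5 - 7\right)^{2} = \left(\left(-151 - 160\right) + 600\right) + 8 \left(\left(- \frac{37}{10}\right) 5 - 7\right)^{2} = \left(-311 + 600\right) + 8 \left(- \frac{37}{2} - 7\right)^{2} = 289 + 8 \left(- \frac{51}{2}\right)^{2} = 289 + 8 \cdot \frac{2601}{4} = 289 + 5202 = 5491$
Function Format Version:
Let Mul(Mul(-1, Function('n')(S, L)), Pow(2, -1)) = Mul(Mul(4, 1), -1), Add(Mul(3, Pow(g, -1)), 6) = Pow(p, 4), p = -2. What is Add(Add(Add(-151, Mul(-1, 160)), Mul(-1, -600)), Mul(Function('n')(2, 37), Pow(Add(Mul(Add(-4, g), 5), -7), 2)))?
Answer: 5491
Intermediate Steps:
g = Rational(3, 10) (g = Mul(3, Pow(Add(-6, Pow(-2, 4)), -1)) = Mul(3, Pow(Add(-6, 16), -1)) = Mul(3, Pow(10, -1)) = Mul(3, Rational(1, 10)) = Rational(3, 10) ≈ 0.30000)
Function('n')(S, L) = 8 (Function('n')(S, L) = Mul(-2, Mul(Mul(4, 1), -1)) = Mul(-2, Mul(4, -1)) = Mul(-2, -4) = 8)
Add(Add(Add(-151, Mul(-1, 160)), Mul(-1, -600)), Mul(Function('n')(2, 37), Pow(Add(Mul(Add(-4, g), 5), -7), 2))) = Add(Add(Add(-151, Mul(-1, 160)), Mul(-1, -600)), Mul(8, Pow(Add(Mul(Add(-4, Rational(3, 10)), 5), -7), 2))) = Add(Add(Add(-151, -160), 600), Mul(8, Pow(Add(Mul(Rational(-37, 10), 5), -7), 2))) = Add(Add(-311, 600), Mul(8, Pow(Add(Rational(-37, 2), -7), 2))) = Add(289, Mul(8, Pow(Rational(-51, 2), 2))) = Add(289, Mul(8, Rational(2601, 4))) = Add(289, 5202) = 5491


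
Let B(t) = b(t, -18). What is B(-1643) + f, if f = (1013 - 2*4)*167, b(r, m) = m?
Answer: 167817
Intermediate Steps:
B(t) = -18
f = 167835 (f = (1013 - 8)*167 = 1005*167 = 167835)
B(-1643) + f = -18 + 167835 = 167817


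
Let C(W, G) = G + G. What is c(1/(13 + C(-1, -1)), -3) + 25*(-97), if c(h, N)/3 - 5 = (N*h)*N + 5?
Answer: -26318/11 ≈ -2392.5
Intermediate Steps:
C(W, G) = 2*G
c(h, N) = 30 + 3*h*N² (c(h, N) = 15 + 3*((N*h)*N + 5) = 15 + 3*(h*N² + 5) = 15 + 3*(5 + h*N²) = 15 + (15 + 3*h*N²) = 30 + 3*h*N²)
c(1/(13 + C(-1, -1)), -3) + 25*(-97) = (30 + 3*(-3)²/(13 + 2*(-1))) + 25*(-97) = (30 + 3*9/(13 - 2)) - 2425 = (30 + 3*9/11) - 2425 = (30 + 3*(1/11)*9) - 2425 = (30 + 27/11) - 2425 = 357/11 - 2425 = -26318/11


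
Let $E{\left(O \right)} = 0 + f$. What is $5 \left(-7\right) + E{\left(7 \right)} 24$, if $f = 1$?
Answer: $-11$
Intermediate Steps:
$E{\left(O \right)} = 1$ ($E{\left(O \right)} = 0 + 1 = 1$)
$5 \left(-7\right) + E{\left(7 \right)} 24 = 5 \left(-7\right) + 1 \cdot 24 = -35 + 24 = -11$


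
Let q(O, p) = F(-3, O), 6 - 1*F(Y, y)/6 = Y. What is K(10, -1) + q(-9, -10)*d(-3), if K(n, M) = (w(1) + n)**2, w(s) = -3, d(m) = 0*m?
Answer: 49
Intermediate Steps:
d(m) = 0
F(Y, y) = 36 - 6*Y
K(n, M) = (-3 + n)**2
q(O, p) = 54 (q(O, p) = 36 - 6*(-3) = 36 + 18 = 54)
K(10, -1) + q(-9, -10)*d(-3) = (-3 + 10)**2 + 54*0 = 7**2 + 0 = 49 + 0 = 49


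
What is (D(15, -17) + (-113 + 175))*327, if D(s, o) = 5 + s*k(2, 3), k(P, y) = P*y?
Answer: 51339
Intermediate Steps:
D(s, o) = 5 + 6*s (D(s, o) = 5 + s*(2*3) = 5 + s*6 = 5 + 6*s)
(D(15, -17) + (-113 + 175))*327 = ((5 + 6*15) + (-113 + 175))*327 = ((5 + 90) + 62)*327 = (95 + 62)*327 = 157*327 = 51339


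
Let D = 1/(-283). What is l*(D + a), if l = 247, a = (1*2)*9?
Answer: 1257971/283 ≈ 4445.1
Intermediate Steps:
D = -1/283 ≈ -0.0035336
a = 18 (a = 2*9 = 18)
l*(D + a) = 247*(-1/283 + 18) = 247*(5093/283) = 1257971/283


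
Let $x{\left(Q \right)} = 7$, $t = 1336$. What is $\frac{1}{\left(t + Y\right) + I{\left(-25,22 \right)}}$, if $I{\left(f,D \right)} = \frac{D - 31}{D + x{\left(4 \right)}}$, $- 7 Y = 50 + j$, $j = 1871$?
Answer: $\frac{203}{215436} \approx 0.00094227$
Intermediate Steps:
$Y = - \frac{1921}{7}$ ($Y = - \frac{50 + 1871}{7} = \left(- \frac{1}{7}\right) 1921 = - \frac{1921}{7} \approx -274.43$)
$I{\left(f,D \right)} = \frac{-31 + D}{7 + D}$ ($I{\left(f,D \right)} = \frac{D - 31}{D + 7} = \frac{-31 + D}{7 + D}$)
$\frac{1}{\left(t + Y\right) + I{\left(-25,22 \right)}} = \frac{1}{\left(1336 - \frac{1921}{7}\right) + \frac{-31 + 22}{7 + 22}} = \frac{1}{\frac{7431}{7} + \frac{1}{29} \left(-9\right)} = \frac{1}{\frac{7431}{7} - \frac{9}{29}} = \frac{1}{\frac{215436}{203}} = \frac{203}{215436}$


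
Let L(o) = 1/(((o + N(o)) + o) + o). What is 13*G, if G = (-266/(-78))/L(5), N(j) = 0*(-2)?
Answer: 665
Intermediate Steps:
N(j) = 0
L(o) = 1/(3*o) (L(o) = 1/(((o + 0) + o) + o) = 1/((o + o) + o) = 1/(2*o + o) = 1/(3*o))
G = 665/13 (G = (-266/(-78))/(((⅓)/5)) = (-266*(-1/78))/(((⅓)*(⅕))) = 133/(39*(1/15)) = (133/39)*15 = 665/13 ≈ 51.154)
13*G = 13*(665/13) = 665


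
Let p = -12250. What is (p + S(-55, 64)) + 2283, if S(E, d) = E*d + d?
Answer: -13423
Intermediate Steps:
S(E, d) = d + E*d
(p + S(-55, 64)) + 2283 = (-12250 + 64*(1 - 55)) + 2283 = (-12250 + 64*(-54)) + 2283 = (-12250 - 3456) + 2283 = -15706 + 2283 = -13423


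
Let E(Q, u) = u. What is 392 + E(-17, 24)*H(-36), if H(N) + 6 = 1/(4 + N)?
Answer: 989/4 ≈ 247.25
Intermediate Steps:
H(N) = -6 + 1/(4 + N)
392 + E(-17, 24)*H(-36) = 392 + 24*((-23 - 6*(-36))/(4 - 36)) = 392 + 24*((-23 + 216)/(-32)) = 392 + 24*(-1/32*193) = 392 + 24*(-193/32) = 392 - 579/4 = 989/4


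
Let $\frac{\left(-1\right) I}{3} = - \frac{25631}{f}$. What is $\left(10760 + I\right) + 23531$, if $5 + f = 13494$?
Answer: $\frac{462628192}{13489} \approx 34297.0$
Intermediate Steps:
$f = 13489$ ($f = -5 + 13494 = 13489$)
$I = \frac{76893}{13489}$ ($I = - 3 \left(- \frac{25631}{13489}\right) = - 3 \left(\left(-25631\right) \frac{1}{13489}\right) = \left(-3\right) \left(- \frac{25631}{13489}\right) = \frac{76893}{13489} \approx 5.7004$)
$\left(10760 + I\right) + 23531 = \left(10760 + \frac{76893}{13489}\right) + 23531 = \frac{145218533}{13489} + 23531 = \frac{462628192}{13489}$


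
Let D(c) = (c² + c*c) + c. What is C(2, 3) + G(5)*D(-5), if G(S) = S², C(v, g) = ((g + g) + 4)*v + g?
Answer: 1148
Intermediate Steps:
D(c) = c + 2*c² (D(c) = (c² + c²) + c = 2*c² + c = c + 2*c²)
C(v, g) = g + v*(4 + 2*g) (C(v, g) = (2*g + 4)*v + g = (4 + 2*g)*v + g = v*(4 + 2*g) + g = g + v*(4 + 2*g))
C(2, 3) + G(5)*D(-5) = (3 + 4*2 + 2*3*2) + 5²*(-5*(1 + 2*(-5))) = (3 + 8 + 12) + 25*(-5*(1 - 10)) = 23 + 25*(-5*(-9)) = 23 + 25*45 = 23 + 1125 = 1148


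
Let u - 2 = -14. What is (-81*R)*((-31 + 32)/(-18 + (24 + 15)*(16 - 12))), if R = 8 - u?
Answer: -270/23 ≈ -11.739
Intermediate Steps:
u = -12 (u = 2 - 14 = -12)
R = 20 (R = 8 - 1*(-12) = 8 + 12 = 20)
(-81*R)*((-31 + 32)/(-18 + (24 + 15)*(16 - 12))) = (-81*20)*((-31 + 32)/(-18 + (24 + 15)*(16 - 12))) = -1620/(-18 + 39*4) = -1620/(-18 + 156) = -1620/138 = -1620*1/138 = -270/23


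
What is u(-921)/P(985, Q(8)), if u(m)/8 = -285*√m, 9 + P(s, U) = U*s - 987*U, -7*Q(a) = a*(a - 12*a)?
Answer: 15960*I*√921/1471 ≈ 329.27*I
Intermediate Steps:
Q(a) = 11*a²/7 (Q(a) = -a*(a - 12*a)/7 = -a*(-11*a)/7 = -(-11)*a²/7 = 11*a²/7)
P(s, U) = -9 - 987*U + U*s (P(s, U) = -9 + (U*s - 987*U) = -9 + (-987*U + U*s) = -9 - 987*U + U*s)
u(m) = -2280*√m (u(m) = 8*(-285*√m) = -2280*√m)
u(-921)/P(985, Q(8)) = (-2280*I*√921)/(-9 - 1551*8² + ((11/7)*8²)*985) = (-2280*I*√921)/(-9 - 1551*64 + ((11/7)*64)*985) = (-2280*I*√921)/(-9 - 987*704/7 + (704/7)*985) = (-2280*I*√921)/(-9 - 99264 + 693440/7) = (-2280*I*√921)/(-1471/7) = -2280*I*√921*(-7/1471) = 15960*I*√921/1471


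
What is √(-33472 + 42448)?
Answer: 4*√561 ≈ 94.742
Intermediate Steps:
√(-33472 + 42448) = √8976 = 4*√561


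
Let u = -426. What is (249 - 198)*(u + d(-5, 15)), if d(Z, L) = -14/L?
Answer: -108868/5 ≈ -21774.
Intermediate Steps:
(249 - 198)*(u + d(-5, 15)) = (249 - 198)*(-426 - 14/15) = 51*(-426 - 14*1/15) = 51*(-426 - 14/15) = 51*(-6404/15) = -108868/5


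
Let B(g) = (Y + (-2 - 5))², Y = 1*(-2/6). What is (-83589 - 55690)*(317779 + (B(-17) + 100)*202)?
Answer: -437277423541/9 ≈ -4.8586e+10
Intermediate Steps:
Y = -⅓ (Y = 1*(-2*⅙) = 1*(-⅓) = -⅓ ≈ -0.33333)
B(g) = 484/9 (B(g) = (-⅓ + (-2 - 5))² = (-⅓ - 7)² = (-22/3)² = 484/9)
(-83589 - 55690)*(317779 + (B(-17) + 100)*202) = (-83589 - 55690)*(317779 + (484/9 + 100)*202) = -139279*(317779 + (1384/9)*202) = -139279*(317779 + 279568/9) = -139279*3139579/9 = -437277423541/9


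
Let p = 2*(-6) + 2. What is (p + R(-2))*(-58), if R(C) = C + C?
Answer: 812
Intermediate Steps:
R(C) = 2*C
p = -10 (p = -12 + 2 = -10)
(p + R(-2))*(-58) = (-10 + 2*(-2))*(-58) = (-10 - 4)*(-58) = -14*(-58) = 812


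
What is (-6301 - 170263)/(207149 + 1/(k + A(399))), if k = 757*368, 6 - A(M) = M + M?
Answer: -49046654176/57542677817 ≈ -0.85235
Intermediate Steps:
A(M) = 6 - 2*M (A(M) = 6 - (M + M) = 6 - 2*M)
k = 278576
(-6301 - 170263)/(207149 + 1/(k + A(399))) = (-6301 - 170263)/(207149 + 1/(278576 + (6 - 2*399))) = -176564/(207149 + 1/(278576 + (6 - 798))) = -176564/(207149 + 1/(278576 - 792)) = -176564/(207149 + 1/277784) = -176564/57542677817/277784 = -176564*277784/57542677817 = -49046654176/57542677817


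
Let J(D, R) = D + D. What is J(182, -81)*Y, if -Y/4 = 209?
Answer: -304304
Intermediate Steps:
J(D, R) = 2*D
Y = -836 (Y = -4*209 = -836)
J(182, -81)*Y = (2*182)*(-836) = 364*(-836) = -304304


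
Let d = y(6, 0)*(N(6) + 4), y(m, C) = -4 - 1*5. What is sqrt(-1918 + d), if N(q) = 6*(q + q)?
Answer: I*sqrt(2602) ≈ 51.01*I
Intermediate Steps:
y(m, C) = -9 (y(m, C) = -4 - 5 = -9)
N(q) = 12*q (N(q) = 6*(2*q) = 12*q)
d = -684 (d = -9*(12*6 + 4) = -9*(72 + 4) = -9*76 = -684)
sqrt(-1918 + d) = sqrt(-1918 - 684) = sqrt(-2602) = I*sqrt(2602)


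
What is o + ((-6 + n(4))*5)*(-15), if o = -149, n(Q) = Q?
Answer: 1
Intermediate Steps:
o + ((-6 + n(4))*5)*(-15) = -149 + ((-6 + 4)*5)*(-15) = -149 - 2*5*(-15) = -149 - 10*(-15) = -149 + 150 = 1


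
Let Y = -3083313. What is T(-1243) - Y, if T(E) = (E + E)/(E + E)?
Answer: 3083314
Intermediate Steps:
T(E) = 1 (T(E) = (2*E)/((2*E)) = (2*E)*(1/(2*E)) = 1)
T(-1243) - Y = 1 - 1*(-3083313) = 1 + 3083313 = 3083314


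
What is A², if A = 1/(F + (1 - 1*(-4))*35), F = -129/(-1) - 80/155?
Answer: 961/88510464 ≈ 1.0857e-5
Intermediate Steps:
F = 3983/31 (F = -129*(-1) - 80*1/155 = 129 - 16/31 = 3983/31 ≈ 128.48)
A = 31/9408 (A = 1/(3983/31 + (1 - 1*(-4))*35) = 1/(3983/31 + (1 + 4)*35) = 1/(3983/31 + 5*35) = 1/(3983/31 + 175) = 1/(9408/31) = 31/9408 ≈ 0.0032951)
A² = (31/9408)² = 961/88510464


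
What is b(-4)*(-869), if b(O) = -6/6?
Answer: 869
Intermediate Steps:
b(O) = -1 (b(O) = -6*⅙ = -1)
b(-4)*(-869) = -1*(-869) = 869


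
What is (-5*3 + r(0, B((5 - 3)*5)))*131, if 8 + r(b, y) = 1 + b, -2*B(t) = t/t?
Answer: -2882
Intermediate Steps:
B(t) = -½ (B(t) = -t/(2*t) = -½*1 = -½)
r(b, y) = -7 + b (r(b, y) = -8 + (1 + b) = -7 + b)
(-5*3 + r(0, B((5 - 3)*5)))*131 = (-5*3 + (-7 + 0))*131 = (-15 - 7)*131 = -22*131 = -2882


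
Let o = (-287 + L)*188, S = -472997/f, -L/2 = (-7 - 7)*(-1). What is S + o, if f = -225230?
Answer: -13337647603/225230 ≈ -59218.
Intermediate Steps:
L = -28 (L = -2*(-7 - 7)*(-1) = -(-28)*(-1) = -2*14 = -28)
S = 472997/225230 (S = -472997/(-225230) = -472997*(-1/225230) = 472997/225230 ≈ 2.1001)
o = -59220 (o = (-287 - 28)*188 = -315*188 = -59220)
S + o = 472997/225230 - 59220 = -13337647603/225230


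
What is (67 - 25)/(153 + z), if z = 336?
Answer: 14/163 ≈ 0.085890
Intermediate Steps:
(67 - 25)/(153 + z) = (67 - 25)/(153 + 336) = 42/489 = 42*(1/489) = 14/163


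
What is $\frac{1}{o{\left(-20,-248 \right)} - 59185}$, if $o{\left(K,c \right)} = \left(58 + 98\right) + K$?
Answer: $- \frac{1}{59049} \approx -1.6935 \cdot 10^{-5}$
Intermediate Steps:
$o{\left(K,c \right)} = 156 + K$
$\frac{1}{o{\left(-20,-248 \right)} - 59185} = \frac{1}{\left(156 - 20\right) - 59185} = \frac{1}{136 - 59185} = \frac{1}{-59049} = - \frac{1}{59049}$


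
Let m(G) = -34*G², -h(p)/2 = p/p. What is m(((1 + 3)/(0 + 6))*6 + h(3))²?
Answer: 18496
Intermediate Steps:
h(p) = -2 (h(p) = -2*p/p = -2*1 = -2)
m(((1 + 3)/(0 + 6))*6 + h(3))² = (-34*(((1 + 3)/(0 + 6))*6 - 2)²)² = (-34*((4/6)*6 - 2)²)² = (-34*((4*(⅙))*6 - 2)²)² = (-34*((⅔)*6 - 2)²)² = (-34*(4 - 2)²)² = (-34*2²)² = (-34*4)² = (-136)² = 18496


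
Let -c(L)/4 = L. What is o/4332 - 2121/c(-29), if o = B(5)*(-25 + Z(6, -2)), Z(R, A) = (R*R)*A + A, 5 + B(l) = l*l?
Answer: -784821/41876 ≈ -18.742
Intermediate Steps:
B(l) = -5 + l² (B(l) = -5 + l*l = -5 + l²)
c(L) = -4*L
Z(R, A) = A + A*R² (Z(R, A) = R²*A + A = A*R² + A = A + A*R²)
o = -1980 (o = (-5 + 5²)*(-25 - 2*(1 + 6²)) = (-5 + 25)*(-25 - 2*(1 + 36)) = 20*(-25 - 2*37) = 20*(-25 - 74) = 20*(-99) = -1980)
o/4332 - 2121/c(-29) = -1980/4332 - 2121/((-4*(-29))) = -1980*1/4332 - 2121/116 = -165/361 - 2121*1/116 = -165/361 - 2121/116 = -784821/41876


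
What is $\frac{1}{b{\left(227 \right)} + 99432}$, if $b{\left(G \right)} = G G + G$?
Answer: $\frac{1}{151188} \approx 6.6143 \cdot 10^{-6}$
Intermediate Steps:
$b{\left(G \right)} = G + G^{2}$ ($b{\left(G \right)} = G^{2} + G = G + G^{2}$)
$\frac{1}{b{\left(227 \right)} + 99432} = \frac{1}{227 \left(1 + 227\right) + 99432} = \frac{1}{227 \cdot 228 + 99432} = \frac{1}{51756 + 99432} = \frac{1}{151188}$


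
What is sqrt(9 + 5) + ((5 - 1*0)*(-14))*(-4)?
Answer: 280 + sqrt(14) ≈ 283.74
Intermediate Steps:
sqrt(9 + 5) + ((5 - 1*0)*(-14))*(-4) = sqrt(14) + ((5 + 0)*(-14))*(-4) = sqrt(14) + (5*(-14))*(-4) = sqrt(14) - 70*(-4) = sqrt(14) + 280 = 280 + sqrt(14)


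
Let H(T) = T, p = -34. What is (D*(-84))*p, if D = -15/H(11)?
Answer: -42840/11 ≈ -3894.5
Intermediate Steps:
D = -15/11 ≈ -1.3636
(D*(-84))*p = -15/11*(-84)*(-34) = (1260/11)*(-34) = -42840/11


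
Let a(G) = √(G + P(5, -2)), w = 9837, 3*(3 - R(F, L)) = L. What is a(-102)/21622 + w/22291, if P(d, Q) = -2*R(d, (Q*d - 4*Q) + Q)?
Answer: 9837/22291 + I*√249/32433 ≈ 0.4413 + 0.00048653*I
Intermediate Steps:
R(F, L) = 3 - L/3
P(d, Q) = -6 - 2*Q + 2*Q*d/3 (P(d, Q) = -2*(3 - ((Q*d - 4*Q) + Q)/3) = -2*(3 - ((-4*Q + Q*d) + Q)/3) = -2*(3 - (-3*Q + Q*d)/3) = -2*(3 + (Q - Q*d/3)) = -2*(3 + Q - Q*d/3) = -6 - 2*Q + 2*Q*d/3)
a(G) = √(-26/3 + G) (a(G) = √(G + (-6 + (⅔)*(-2)*(-3 + 5))) = √(G + (-6 + (⅔)*(-2)*2)) = √(G + (-6 - 8/3)) = √(G - 26/3) = √(-26/3 + G))
a(-102)/21622 + w/22291 = (√(-78 + 9*(-102))/3)/21622 + 9837/22291 = (√(-78 - 918)/3)*(1/21622) + 9837*(1/22291) = (√(-996)/3)*(1/21622) + 9837/22291 = ((2*I*√249)/3)*(1/21622) + 9837/22291 = (2*I*√249/3)*(1/21622) + 9837/22291 = I*√249/32433 + 9837/22291 = 9837/22291 + I*√249/32433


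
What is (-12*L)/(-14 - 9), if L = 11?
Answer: 132/23 ≈ 5.7391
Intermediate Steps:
(-12*L)/(-14 - 9) = (-12*11)/(-14 - 9) = -132/(-23) = -132*(-1/23) = 132/23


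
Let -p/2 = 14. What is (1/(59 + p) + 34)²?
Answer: 1113025/961 ≈ 1158.2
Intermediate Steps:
p = -28 (p = -2*14 = -28)
(1/(59 + p) + 34)² = (1/(59 - 28) + 34)² = (1/31 + 34)² = (1055/31)² = 1113025/961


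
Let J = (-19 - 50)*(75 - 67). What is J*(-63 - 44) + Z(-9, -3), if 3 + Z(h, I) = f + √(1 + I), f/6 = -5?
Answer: 59031 + I*√2 ≈ 59031.0 + 1.4142*I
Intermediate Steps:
f = -30 (f = 6*(-5) = -30)
Z(h, I) = -33 + √(1 + I) (Z(h, I) = -3 + (-30 + √(1 + I)) = -33 + √(1 + I))
J = -552 (J = -69*8 = -552)
J*(-63 - 44) + Z(-9, -3) = -552*(-63 - 44) + (-33 + √(1 - 3)) = -552*(-107) + (-33 + √(-2)) = 59064 + (-33 + I*√2) = 59031 + I*√2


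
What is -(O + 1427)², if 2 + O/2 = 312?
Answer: -4190209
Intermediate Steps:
O = 620 (O = -4 + 2*312 = -4 + 624 = 620)
-(O + 1427)² = -(620 + 1427)² = -1*2047² = -1*4190209 = -4190209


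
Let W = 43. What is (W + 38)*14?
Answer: 1134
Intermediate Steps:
(W + 38)*14 = (43 + 38)*14 = 81*14 = 1134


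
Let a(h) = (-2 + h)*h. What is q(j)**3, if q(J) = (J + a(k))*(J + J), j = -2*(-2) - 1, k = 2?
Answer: 5832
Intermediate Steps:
j = 3 (j = 4 - 1 = 3)
a(h) = h*(-2 + h)
q(J) = 2*J**2 (q(J) = (J + 2*(-2 + 2))*(J + J) = (J + 2*0)*(2*J) = (J + 0)*(2*J) = J*(2*J) = 2*J**2)
q(j)**3 = (2*3**2)**3 = (2*9)**3 = 18**3 = 5832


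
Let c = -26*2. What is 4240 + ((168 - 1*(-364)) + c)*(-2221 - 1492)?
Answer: -1778000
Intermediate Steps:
c = -52
4240 + ((168 - 1*(-364)) + c)*(-2221 - 1492) = 4240 + ((168 - 1*(-364)) - 52)*(-2221 - 1492) = 4240 + ((168 + 364) - 52)*(-3713) = 4240 + (532 - 52)*(-3713) = 4240 + 480*(-3713) = 4240 - 1782240 = -1778000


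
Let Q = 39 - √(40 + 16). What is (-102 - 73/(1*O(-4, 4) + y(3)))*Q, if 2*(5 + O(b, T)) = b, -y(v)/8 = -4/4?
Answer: -6825 + 350*√14 ≈ -5515.4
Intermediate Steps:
y(v) = 8 (y(v) = -(-32)/4 = -8*(-1) = 8)
O(b, T) = -5 + b/2
Q = 39 - 2*√14 (Q = 39 - √56 = 39 - 2*√14 ≈ 31.517)
(-102 - 73/(1*O(-4, 4) + y(3)))*Q = (-102 - 73/(1*(-5 + (½)*(-4)) + 8))*(39 - 2*√14) = (-102 - 73/(1*(-5 - 2) + 8))*(39 - 2*√14) = (-102 - 73/(1*(-7) + 8))*(39 - 2*√14) = (-102 - 73/(-7 + 8))*(39 - 2*√14) = (-102 - 73/1)*(39 - 2*√14) = (-102 - 73*1)*(39 - 2*√14) = (-102 - 73)*(39 - 2*√14) = -175*(39 - 2*√14) = -6825 + 350*√14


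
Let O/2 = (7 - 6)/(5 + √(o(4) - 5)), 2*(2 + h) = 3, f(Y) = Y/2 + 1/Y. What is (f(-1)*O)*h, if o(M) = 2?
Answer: 15/56 - 3*I*√3/56 ≈ 0.26786 - 0.092788*I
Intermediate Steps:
f(Y) = 1/Y + Y/2 (f(Y) = Y*(½) + 1/Y = Y/2 + 1/Y = 1/Y + Y/2)
h = -½ (h = -2 + (½)*3 = -2 + 3/2 = -½ ≈ -0.50000)
O = 2/(5 + I*√3) (O = 2*((7 - 6)/(5 + √(2 - 5))) = 2*(1/(5 + √(-3))) = 2*(1/(5 + I*√3)) = 2/(5 + I*√3) ≈ 0.35714 - 0.12372*I)
(f(-1)*O)*h = ((1/(-1) + (½)*(-1))*(5/14 - I*√3/14))*(-½) = ((-1 - ½)*(5/14 - I*√3/14))*(-½) = -3*(5/14 - I*√3/14)/2*(-½) = (-15/28 + 3*I*√3/28)*(-½) = 15/56 - 3*I*√3/56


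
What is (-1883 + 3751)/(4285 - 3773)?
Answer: 467/128 ≈ 3.6484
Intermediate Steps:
(-1883 + 3751)/(4285 - 3773) = 1868/512 = 1868*(1/512) = 467/128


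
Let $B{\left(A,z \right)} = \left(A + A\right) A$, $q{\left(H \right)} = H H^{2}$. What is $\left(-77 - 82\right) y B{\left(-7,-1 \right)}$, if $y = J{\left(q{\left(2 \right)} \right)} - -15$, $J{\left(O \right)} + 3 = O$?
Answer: $-311640$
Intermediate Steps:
$q{\left(H \right)} = H^{3}$
$J{\left(O \right)} = -3 + O$
$B{\left(A,z \right)} = 2 A^{2}$ ($B{\left(A,z \right)} = 2 A A = 2 A^{2}$)
$y = 20$ ($y = \left(-3 + 2^{3}\right) - -15 = \left(-3 + 8\right) + 15 = 5 + 15 = 20$)
$\left(-77 - 82\right) y B{\left(-7,-1 \right)} = \left(-77 - 82\right) 20 \cdot 2 \left(-7\right)^{2} = \left(-159\right) 20 \cdot 2 \cdot 49 = \left(-3180\right) 98 = -311640$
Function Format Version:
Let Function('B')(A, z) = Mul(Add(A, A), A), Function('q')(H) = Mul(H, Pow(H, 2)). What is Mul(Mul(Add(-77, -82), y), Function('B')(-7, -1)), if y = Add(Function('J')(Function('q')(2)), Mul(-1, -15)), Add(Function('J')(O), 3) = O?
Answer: -311640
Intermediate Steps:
Function('q')(H) = Pow(H, 3)
Function('J')(O) = Add(-3, O)
Function('B')(A, z) = Mul(2, Pow(A, 2)) (Function('B')(A, z) = Mul(Mul(2, A), A) = Mul(2, Pow(A, 2)))
y = 20 (y = Add(Add(-3, Pow(2, 3)), Mul(-1, -15)) = Add(Add(-3, 8), 15) = Add(5, 15) = 20)
Mul(Mul(Add(-77, -82), y), Function('B')(-7, -1)) = Mul(Mul(Add(-77, -82), 20), Mul(2, Pow(-7, 2))) = Mul(Mul(-159, 20), Mul(2, 49)) = Mul(-3180, 98) = -311640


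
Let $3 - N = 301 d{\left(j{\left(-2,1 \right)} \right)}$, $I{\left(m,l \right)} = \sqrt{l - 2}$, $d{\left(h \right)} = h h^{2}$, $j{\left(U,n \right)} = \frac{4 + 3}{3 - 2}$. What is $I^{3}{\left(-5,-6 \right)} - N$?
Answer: $103240 - 16 i \sqrt{2} \approx 1.0324 \cdot 10^{5} - 22.627 i$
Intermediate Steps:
$j{\left(U,n \right)} = 7$ ($j{\left(U,n \right)} = \frac{7}{1} = 7 \cdot 1 = 7$)
$d{\left(h \right)} = h^{3}$
$I{\left(m,l \right)} = \sqrt{-2 + l}$
$N = -103240$ ($N = 3 - 301 \cdot 7^{3} = 3 - 301 \cdot 343 = 3 - 103243 = -103240$)
$I^{3}{\left(-5,-6 \right)} - N = \left(\sqrt{-2 - 6}\right)^{3} - -103240 = \left(\sqrt{-8}\right)^{3} + 103240 = \left(2 i \sqrt{2}\right)^{3} + 103240 = - 16 i \sqrt{2} + 103240 = 103240 - 16 i \sqrt{2}$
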